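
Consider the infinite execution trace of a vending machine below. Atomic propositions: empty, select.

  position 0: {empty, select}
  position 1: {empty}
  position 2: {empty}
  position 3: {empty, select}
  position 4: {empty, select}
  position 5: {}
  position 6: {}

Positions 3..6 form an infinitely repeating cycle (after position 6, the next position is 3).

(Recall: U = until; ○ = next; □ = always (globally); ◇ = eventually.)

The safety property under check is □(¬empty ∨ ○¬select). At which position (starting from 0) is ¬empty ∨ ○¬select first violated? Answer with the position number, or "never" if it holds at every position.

Check ¬empty ∨ ○¬select at each position in order: 0 ✓, 1 ✓.
At position 2 the labels are {empty} and the next position 3 has {empty, select}, so ¬empty ∨ ○¬select is false there. This is the first violation.

2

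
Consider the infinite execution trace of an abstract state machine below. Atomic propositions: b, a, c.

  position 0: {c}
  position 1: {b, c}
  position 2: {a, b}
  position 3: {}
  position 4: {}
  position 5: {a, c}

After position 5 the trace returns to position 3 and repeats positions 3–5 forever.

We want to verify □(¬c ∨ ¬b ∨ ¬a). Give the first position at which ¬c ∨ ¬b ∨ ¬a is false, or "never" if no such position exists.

never

¬c ∨ ¬b ∨ ¬a holds at every position 0..5, and those are all the positions the trace ever visits, so the invariant □(¬c ∨ ¬b ∨ ¬a) is never violated.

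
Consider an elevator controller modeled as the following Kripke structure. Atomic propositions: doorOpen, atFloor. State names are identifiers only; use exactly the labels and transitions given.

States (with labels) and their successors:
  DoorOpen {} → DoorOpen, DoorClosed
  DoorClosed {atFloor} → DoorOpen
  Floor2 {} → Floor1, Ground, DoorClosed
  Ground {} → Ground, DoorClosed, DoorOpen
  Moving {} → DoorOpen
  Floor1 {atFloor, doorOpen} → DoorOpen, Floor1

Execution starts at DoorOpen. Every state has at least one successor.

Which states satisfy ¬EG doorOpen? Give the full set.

States satisfying doorOpen: {Floor1}.
States satisfying EG doorOpen: {Floor1}.
States satisfying ¬EG doorOpen: {DoorOpen, DoorClosed, Floor2, Ground, Moving}.

{DoorOpen, DoorClosed, Floor2, Ground, Moving}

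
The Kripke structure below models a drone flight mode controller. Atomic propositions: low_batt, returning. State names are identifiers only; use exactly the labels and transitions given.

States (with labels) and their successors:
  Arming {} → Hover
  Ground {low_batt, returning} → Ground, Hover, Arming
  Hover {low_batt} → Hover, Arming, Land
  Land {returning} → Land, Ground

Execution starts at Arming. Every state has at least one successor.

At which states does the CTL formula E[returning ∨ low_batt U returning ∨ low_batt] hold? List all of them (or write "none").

States satisfying returning ∨ low_batt: {Ground, Hover, Land}.
States satisfying E[returning ∨ low_batt U returning ∨ low_batt]: {Ground, Hover, Land}.

{Ground, Hover, Land}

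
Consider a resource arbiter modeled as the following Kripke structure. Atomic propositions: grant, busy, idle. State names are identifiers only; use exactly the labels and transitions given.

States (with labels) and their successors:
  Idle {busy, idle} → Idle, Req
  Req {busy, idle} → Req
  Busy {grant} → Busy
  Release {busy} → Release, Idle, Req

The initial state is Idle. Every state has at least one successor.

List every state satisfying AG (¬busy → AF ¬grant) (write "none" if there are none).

{Idle, Req, Release}

States satisfying ¬busy → AF ¬grant: {Idle, Req, Release}.
States satisfying AG (¬busy → AF ¬grant): {Idle, Req, Release}.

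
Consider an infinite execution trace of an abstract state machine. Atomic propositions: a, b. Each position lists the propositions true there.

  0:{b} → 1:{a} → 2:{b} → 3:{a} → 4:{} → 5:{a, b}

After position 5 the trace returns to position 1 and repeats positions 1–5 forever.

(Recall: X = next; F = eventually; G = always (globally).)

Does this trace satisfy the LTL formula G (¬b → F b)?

¬b → F b holds at every position 0..5, and those are all positions ever visited, so G (¬b → F b) holds.
Positions where ¬b holds: 1, 3, 4.
Check F b at each: 1→ok, 3→ok, 4→ok.

Holds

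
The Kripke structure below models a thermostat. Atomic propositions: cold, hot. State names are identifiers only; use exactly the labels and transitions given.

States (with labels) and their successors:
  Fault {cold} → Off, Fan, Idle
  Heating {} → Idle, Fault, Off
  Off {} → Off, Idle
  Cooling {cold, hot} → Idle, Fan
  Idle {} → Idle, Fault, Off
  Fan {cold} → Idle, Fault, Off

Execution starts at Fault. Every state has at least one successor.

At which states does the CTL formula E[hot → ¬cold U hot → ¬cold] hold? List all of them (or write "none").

States satisfying hot → ¬cold: {Fault, Heating, Off, Idle, Fan}.
States satisfying E[hot → ¬cold U hot → ¬cold]: {Fault, Heating, Off, Idle, Fan}.

{Fault, Heating, Off, Idle, Fan}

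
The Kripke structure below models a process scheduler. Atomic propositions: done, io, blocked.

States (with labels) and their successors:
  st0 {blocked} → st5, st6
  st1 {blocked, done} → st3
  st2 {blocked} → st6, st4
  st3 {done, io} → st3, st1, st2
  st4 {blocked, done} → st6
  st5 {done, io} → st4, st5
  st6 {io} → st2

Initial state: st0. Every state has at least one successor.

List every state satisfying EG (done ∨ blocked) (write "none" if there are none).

{st0, st1, st3, st5}

States satisfying done ∨ blocked: {st0, st1, st2, st3, st4, st5}.
States satisfying EG (done ∨ blocked): {st0, st1, st3, st5}.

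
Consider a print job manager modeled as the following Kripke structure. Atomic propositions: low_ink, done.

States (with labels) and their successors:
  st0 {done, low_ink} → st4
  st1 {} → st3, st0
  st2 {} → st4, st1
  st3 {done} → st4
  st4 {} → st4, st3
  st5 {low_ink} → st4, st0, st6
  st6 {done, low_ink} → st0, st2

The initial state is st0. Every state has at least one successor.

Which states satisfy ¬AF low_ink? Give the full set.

{st1, st2, st3, st4}

States satisfying low_ink: {st0, st5, st6}.
States satisfying AF low_ink: {st0, st5, st6}.
States satisfying ¬AF low_ink: {st1, st2, st3, st4}.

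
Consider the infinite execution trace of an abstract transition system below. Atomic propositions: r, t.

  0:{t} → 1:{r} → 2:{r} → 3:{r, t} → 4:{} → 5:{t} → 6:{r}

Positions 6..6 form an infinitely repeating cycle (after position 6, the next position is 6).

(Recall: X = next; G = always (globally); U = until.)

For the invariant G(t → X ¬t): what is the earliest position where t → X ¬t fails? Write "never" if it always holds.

t → X ¬t holds at every position 0..6, and those are all the positions the trace ever visits, so the invariant G(t → X ¬t) is never violated.

never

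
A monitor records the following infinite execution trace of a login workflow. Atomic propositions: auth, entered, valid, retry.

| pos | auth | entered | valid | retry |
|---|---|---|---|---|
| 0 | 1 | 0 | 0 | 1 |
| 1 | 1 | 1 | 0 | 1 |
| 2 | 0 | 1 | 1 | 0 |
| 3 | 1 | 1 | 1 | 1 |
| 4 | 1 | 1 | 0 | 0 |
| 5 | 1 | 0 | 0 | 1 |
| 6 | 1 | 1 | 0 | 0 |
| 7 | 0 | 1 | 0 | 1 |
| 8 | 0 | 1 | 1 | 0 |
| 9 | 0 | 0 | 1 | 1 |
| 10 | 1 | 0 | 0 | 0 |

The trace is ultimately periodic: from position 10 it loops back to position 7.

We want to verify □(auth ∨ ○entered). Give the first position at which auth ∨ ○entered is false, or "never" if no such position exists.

Check auth ∨ ○entered at each position in order: 0 ✓, 1 ✓, 2 ✓, 3 ✓, 4 ✓, 5 ✓, 6 ✓, 7 ✓.
At position 8 the labels are {entered, valid} and the next position 9 has {retry, valid}, so auth ∨ ○entered is false there. This is the first violation.

8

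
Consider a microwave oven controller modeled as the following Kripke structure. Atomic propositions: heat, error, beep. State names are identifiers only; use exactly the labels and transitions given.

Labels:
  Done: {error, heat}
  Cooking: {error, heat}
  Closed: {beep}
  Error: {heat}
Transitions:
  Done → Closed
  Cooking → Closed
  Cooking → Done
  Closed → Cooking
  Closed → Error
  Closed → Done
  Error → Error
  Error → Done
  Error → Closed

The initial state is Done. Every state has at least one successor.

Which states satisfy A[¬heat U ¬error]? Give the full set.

{Closed, Error}

States satisfying ¬heat: {Closed}.
States satisfying ¬error: {Closed, Error}.
States satisfying A[¬heat U ¬error]: {Closed, Error}.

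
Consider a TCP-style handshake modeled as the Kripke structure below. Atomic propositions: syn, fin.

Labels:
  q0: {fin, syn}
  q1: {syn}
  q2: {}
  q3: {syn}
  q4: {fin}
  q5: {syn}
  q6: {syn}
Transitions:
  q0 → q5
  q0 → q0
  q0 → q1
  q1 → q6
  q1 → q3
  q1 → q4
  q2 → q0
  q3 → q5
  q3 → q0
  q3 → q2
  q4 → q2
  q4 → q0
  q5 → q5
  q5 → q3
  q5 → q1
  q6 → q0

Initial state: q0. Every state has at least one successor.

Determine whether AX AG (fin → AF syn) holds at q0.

Satisfied

States satisfying AG (fin → AF syn): {q0, q1, q2, q3, q4, q5, q6}.
States satisfying AX AG (fin → AF syn): {q0, q1, q2, q3, q4, q5, q6}.
q0 ∈ Sat(AX AG (fin → AF syn)).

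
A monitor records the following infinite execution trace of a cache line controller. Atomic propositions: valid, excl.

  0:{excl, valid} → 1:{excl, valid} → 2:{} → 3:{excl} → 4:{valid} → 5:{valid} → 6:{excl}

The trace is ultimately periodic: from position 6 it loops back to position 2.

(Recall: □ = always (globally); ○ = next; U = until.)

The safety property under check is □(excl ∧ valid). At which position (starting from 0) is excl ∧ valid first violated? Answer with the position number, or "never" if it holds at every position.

Check excl ∧ valid at each position in order: 0 ✓, 1 ✓.
At position 2 the labels are {}, so excl ∧ valid is false there. This is the first violation.

2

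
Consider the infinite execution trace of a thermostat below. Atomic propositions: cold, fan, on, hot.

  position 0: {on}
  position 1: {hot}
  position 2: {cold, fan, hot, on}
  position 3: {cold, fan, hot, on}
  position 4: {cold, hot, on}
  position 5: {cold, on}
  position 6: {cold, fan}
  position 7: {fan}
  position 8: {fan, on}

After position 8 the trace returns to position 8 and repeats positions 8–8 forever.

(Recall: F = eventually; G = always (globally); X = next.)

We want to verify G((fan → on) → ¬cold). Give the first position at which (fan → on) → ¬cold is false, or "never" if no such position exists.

2

Check (fan → on) → ¬cold at each position in order: 0 ✓, 1 ✓.
At position 2 the labels are {cold, fan, hot, on}, so (fan → on) → ¬cold is false there. This is the first violation.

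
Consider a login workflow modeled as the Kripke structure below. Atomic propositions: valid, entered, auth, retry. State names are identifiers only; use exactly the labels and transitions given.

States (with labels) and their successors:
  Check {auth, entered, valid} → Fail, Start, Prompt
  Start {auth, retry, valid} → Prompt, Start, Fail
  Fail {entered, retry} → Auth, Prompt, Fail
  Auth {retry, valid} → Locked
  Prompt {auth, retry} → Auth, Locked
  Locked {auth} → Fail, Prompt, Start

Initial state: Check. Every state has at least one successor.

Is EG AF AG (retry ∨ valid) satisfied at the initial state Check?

States satisfying AF AG (retry ∨ valid): ∅.
States satisfying EG AF AG (retry ∨ valid): ∅.
No suitable path/successor from Check witnesses the formula.
Check ∉ Sat(EG AF AG (retry ∨ valid)).

Does not hold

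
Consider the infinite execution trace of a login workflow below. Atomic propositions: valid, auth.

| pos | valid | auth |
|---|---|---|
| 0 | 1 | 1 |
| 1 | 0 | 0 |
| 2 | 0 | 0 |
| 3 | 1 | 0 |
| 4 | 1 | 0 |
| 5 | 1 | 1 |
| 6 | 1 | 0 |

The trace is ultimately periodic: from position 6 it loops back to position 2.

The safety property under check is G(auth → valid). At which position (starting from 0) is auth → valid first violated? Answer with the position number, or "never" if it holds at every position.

never

auth → valid holds at every position 0..6, and those are all the positions the trace ever visits, so the invariant G(auth → valid) is never violated.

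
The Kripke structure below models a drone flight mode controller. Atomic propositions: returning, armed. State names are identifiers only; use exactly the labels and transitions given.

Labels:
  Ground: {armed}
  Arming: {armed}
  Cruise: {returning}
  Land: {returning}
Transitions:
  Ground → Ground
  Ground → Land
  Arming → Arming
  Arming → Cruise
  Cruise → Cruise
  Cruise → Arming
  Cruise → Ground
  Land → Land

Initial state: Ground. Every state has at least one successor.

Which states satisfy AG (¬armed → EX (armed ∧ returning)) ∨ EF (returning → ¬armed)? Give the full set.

{Ground, Arming, Cruise, Land}

States satisfying ¬armed → EX (armed ∧ returning): {Ground, Arming}.
States satisfying AG (¬armed → EX (armed ∧ returning)): ∅.
States satisfying returning → ¬armed: {Ground, Arming, Cruise, Land}.
States satisfying EF (returning → ¬armed): {Ground, Arming, Cruise, Land}.
States satisfying AG (¬armed → EX (armed ∧ returning)) ∨ EF (returning → ¬armed): {Ground, Arming, Cruise, Land}.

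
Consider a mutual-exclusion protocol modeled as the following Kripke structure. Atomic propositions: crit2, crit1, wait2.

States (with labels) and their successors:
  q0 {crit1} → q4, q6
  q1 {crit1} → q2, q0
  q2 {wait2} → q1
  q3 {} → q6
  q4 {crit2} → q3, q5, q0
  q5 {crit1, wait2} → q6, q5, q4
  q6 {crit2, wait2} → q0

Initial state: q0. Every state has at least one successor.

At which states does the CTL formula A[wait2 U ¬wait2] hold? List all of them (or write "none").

{q0, q1, q2, q3, q4, q6}

States satisfying wait2: {q2, q5, q6}.
States satisfying ¬wait2: {q0, q1, q3, q4}.
States satisfying A[wait2 U ¬wait2]: {q0, q1, q2, q3, q4, q6}.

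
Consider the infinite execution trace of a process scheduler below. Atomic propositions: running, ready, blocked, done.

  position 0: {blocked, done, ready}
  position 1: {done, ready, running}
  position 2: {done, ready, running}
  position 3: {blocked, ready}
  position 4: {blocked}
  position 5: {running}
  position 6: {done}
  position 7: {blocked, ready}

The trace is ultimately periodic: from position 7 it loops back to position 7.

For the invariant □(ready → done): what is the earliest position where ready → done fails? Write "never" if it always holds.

3

Check ready → done at each position in order: 0 ✓, 1 ✓, 2 ✓.
At position 3 the labels are {blocked, ready}, so ready → done is false there. This is the first violation.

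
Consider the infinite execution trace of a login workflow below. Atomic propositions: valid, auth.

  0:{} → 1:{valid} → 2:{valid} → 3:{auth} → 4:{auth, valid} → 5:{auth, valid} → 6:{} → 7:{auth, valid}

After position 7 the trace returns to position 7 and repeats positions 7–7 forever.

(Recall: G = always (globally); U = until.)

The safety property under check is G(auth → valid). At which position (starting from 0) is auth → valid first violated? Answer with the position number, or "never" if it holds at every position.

3

Check auth → valid at each position in order: 0 ✓, 1 ✓, 2 ✓.
At position 3 the labels are {auth}, so auth → valid is false there. This is the first violation.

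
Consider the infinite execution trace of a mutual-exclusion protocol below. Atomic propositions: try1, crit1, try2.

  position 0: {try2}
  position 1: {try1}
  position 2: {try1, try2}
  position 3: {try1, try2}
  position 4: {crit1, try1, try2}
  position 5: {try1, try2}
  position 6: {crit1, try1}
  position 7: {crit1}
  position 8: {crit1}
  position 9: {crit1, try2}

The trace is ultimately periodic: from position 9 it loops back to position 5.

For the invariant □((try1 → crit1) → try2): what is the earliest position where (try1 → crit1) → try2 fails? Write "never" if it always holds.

6

Check (try1 → crit1) → try2 at each position in order: 0 ✓, 1 ✓, 2 ✓, 3 ✓, 4 ✓, 5 ✓.
At position 6 the labels are {crit1, try1}, so (try1 → crit1) → try2 is false there. This is the first violation.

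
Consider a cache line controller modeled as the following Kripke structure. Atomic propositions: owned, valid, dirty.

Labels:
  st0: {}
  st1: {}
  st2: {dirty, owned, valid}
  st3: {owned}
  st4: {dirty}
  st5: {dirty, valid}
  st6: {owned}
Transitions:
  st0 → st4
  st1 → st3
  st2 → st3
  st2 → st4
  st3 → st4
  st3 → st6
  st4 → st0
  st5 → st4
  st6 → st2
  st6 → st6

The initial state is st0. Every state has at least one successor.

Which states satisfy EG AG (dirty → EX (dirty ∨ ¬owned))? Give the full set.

States satisfying AG (dirty → EX (dirty ∨ ¬owned)): {st0, st1, st2, st3, st4, st5, st6}.
States satisfying EG AG (dirty → EX (dirty ∨ ¬owned)): {st0, st1, st2, st3, st4, st5, st6}.

{st0, st1, st2, st3, st4, st5, st6}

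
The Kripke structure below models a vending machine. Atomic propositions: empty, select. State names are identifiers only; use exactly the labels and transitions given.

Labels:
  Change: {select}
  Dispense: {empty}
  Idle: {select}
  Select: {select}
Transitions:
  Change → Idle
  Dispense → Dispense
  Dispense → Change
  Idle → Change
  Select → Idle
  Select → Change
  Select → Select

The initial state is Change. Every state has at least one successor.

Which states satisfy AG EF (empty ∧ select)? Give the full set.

none

States satisfying EF (empty ∧ select): ∅.
States satisfying AG EF (empty ∧ select): ∅.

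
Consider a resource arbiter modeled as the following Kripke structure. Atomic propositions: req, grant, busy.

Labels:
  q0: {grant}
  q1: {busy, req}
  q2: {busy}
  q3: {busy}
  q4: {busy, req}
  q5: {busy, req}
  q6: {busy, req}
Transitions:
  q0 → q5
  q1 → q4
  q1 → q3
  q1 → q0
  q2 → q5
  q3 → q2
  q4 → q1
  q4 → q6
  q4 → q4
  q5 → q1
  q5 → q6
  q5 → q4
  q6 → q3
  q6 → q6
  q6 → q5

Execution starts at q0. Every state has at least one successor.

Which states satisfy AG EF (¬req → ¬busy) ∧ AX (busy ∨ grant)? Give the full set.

States satisfying EF (¬req → ¬busy): {q0, q1, q2, q3, q4, q5, q6}.
States satisfying AG EF (¬req → ¬busy): {q0, q1, q2, q3, q4, q5, q6}.
States satisfying busy ∨ grant: {q0, q1, q2, q3, q4, q5, q6}.
States satisfying AX (busy ∨ grant): {q0, q1, q2, q3, q4, q5, q6}.
States satisfying AG EF (¬req → ¬busy) ∧ AX (busy ∨ grant): {q0, q1, q2, q3, q4, q5, q6}.

{q0, q1, q2, q3, q4, q5, q6}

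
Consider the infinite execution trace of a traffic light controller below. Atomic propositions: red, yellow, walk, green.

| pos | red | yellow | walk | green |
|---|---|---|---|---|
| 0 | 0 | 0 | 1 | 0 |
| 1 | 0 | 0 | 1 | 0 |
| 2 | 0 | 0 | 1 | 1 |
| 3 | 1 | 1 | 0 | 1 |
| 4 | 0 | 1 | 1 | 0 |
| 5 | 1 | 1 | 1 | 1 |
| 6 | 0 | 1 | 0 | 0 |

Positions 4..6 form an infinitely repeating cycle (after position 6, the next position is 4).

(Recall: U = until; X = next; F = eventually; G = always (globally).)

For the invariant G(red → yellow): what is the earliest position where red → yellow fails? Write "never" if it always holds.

never

red → yellow holds at every position 0..6, and those are all the positions the trace ever visits, so the invariant G(red → yellow) is never violated.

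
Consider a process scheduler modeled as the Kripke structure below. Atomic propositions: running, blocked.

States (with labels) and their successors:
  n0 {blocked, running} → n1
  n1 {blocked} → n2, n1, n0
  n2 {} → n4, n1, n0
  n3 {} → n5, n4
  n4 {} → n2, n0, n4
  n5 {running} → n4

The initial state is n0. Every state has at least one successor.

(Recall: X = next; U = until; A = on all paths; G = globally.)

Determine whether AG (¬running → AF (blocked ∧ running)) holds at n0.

Does not hold

States satisfying ¬running → AF (blocked ∧ running): {n0, n5}.
States satisfying AG (¬running → AF (blocked ∧ running)): ∅.
n1 is reachable from n0 and violates ¬running → AF (blocked ∧ running), so AG fails at n0.
n0 ∉ Sat(AG (¬running → AF (blocked ∧ running))).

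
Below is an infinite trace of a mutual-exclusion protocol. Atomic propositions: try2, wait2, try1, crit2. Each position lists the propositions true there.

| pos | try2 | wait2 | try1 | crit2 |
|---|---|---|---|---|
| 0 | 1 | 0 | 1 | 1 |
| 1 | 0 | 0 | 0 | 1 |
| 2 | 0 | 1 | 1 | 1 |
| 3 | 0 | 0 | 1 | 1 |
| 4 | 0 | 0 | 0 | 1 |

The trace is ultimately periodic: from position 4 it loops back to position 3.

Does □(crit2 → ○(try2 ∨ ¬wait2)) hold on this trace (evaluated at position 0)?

Violated

crit2 → ○(try2 ∨ ¬wait2) must hold at every position from 0 onward. It fails at position 1, so □(crit2 → ○(try2 ∨ ¬wait2)) is false.
Positions where crit2 holds: 0, 1, 2, 3, 4.
Check ○(try2 ∨ ¬wait2) at each: 0→ok, 1→fails, 2→ok, 3→ok, 4→ok.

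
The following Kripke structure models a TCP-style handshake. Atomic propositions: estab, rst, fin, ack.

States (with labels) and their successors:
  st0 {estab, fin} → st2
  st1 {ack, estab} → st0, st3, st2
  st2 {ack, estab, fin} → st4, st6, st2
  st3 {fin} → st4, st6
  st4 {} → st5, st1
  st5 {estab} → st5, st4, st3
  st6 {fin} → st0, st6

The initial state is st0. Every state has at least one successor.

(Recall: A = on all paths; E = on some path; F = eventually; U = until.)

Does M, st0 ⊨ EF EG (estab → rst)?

Holds

States satisfying EG (estab → rst): {st3, st6}.
States satisfying EF EG (estab → rst): {st0, st1, st2, st3, st4, st5, st6}.
Some path from st0 reaches a state where EG (estab → rst) holds.
st0 ∈ Sat(EF EG (estab → rst)).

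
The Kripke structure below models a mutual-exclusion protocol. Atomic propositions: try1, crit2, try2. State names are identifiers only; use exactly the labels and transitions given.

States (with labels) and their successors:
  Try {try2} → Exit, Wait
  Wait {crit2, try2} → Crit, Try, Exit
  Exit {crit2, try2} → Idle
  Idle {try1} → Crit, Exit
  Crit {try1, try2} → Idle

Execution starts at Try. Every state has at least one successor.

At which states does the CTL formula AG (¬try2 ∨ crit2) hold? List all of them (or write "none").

none

States satisfying ¬try2 ∨ crit2: {Wait, Exit, Idle}.
States satisfying AG (¬try2 ∨ crit2): ∅.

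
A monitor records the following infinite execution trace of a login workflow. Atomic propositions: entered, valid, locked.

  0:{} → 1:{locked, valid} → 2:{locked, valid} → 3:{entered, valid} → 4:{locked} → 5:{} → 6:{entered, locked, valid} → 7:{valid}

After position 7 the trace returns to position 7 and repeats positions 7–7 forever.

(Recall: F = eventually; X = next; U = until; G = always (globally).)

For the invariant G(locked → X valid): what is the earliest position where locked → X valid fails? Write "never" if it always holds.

4

Check locked → X valid at each position in order: 0 ✓, 1 ✓, 2 ✓, 3 ✓.
At position 4 the labels are {locked} and the next position 5 has {}, so locked → X valid is false there. This is the first violation.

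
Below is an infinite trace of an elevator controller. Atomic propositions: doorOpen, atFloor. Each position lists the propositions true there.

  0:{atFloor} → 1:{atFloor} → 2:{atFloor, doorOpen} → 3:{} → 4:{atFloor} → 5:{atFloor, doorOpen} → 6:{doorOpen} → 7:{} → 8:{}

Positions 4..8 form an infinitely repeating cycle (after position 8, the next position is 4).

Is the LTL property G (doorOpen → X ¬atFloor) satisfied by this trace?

doorOpen → X ¬atFloor holds at every position 0..8, and those are all positions ever visited, so G (doorOpen → X ¬atFloor) holds.
Positions where doorOpen holds: 2, 5, 6.
Check X ¬atFloor at each: 2→ok, 5→ok, 6→ok.

Satisfied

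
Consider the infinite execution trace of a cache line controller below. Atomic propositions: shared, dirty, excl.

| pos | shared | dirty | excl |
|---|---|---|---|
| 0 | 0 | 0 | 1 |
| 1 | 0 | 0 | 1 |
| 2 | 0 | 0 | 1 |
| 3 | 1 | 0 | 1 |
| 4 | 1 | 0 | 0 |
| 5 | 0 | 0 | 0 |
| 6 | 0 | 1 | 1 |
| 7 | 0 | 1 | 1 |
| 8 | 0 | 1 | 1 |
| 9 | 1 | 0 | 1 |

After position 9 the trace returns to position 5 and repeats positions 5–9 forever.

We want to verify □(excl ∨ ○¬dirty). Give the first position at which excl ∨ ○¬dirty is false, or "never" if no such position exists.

5

Check excl ∨ ○¬dirty at each position in order: 0 ✓, 1 ✓, 2 ✓, 3 ✓, 4 ✓.
At position 5 the labels are {} and the next position 6 has {dirty, excl}, so excl ∨ ○¬dirty is false there. This is the first violation.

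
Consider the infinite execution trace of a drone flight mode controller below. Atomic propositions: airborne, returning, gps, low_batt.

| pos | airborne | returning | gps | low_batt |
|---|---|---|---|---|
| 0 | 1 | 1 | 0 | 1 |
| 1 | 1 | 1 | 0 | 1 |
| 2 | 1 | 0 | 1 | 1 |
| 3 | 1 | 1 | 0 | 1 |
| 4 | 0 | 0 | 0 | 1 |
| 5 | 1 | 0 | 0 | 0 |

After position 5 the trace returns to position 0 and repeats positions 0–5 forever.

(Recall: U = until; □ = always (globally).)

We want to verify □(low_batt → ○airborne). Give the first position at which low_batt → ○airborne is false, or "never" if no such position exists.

3

Check low_batt → ○airborne at each position in order: 0 ✓, 1 ✓, 2 ✓.
At position 3 the labels are {airborne, low_batt, returning} and the next position 4 has {low_batt}, so low_batt → ○airborne is false there. This is the first violation.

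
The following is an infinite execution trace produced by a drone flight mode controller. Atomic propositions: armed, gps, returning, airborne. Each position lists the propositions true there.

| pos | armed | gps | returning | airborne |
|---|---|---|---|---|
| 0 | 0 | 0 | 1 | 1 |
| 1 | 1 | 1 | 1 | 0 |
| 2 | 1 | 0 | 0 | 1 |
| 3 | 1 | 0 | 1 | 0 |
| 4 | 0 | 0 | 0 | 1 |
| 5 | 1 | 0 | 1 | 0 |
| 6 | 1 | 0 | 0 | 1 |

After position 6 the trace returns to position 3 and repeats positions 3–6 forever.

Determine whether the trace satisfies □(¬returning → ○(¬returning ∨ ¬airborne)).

Satisfied

¬returning → ○(¬returning ∨ ¬airborne) holds at every position 0..6, and those are all positions ever visited, so □(¬returning → ○(¬returning ∨ ¬airborne)) holds.
Positions where ¬returning holds: 2, 4, 6.
Check ○(¬returning ∨ ¬airborne) at each: 2→ok, 4→ok, 6→ok.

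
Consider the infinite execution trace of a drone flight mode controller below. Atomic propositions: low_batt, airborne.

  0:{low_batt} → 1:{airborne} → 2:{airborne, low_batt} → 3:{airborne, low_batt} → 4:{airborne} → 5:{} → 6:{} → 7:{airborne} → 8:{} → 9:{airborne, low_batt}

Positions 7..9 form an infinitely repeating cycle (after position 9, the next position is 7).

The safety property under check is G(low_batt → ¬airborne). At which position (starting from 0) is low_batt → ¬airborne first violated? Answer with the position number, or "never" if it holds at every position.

2

Check low_batt → ¬airborne at each position in order: 0 ✓, 1 ✓.
At position 2 the labels are {airborne, low_batt}, so low_batt → ¬airborne is false there. This is the first violation.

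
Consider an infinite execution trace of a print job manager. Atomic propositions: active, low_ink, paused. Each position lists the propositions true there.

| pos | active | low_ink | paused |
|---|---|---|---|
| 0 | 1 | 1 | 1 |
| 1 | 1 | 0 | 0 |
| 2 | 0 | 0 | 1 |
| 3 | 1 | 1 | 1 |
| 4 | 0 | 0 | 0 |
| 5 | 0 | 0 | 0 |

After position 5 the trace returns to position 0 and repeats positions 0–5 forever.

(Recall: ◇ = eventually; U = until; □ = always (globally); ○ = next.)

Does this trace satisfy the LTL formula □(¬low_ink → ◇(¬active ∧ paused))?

Yes

¬low_ink → ◇(¬active ∧ paused) holds at every position 0..5, and those are all positions ever visited, so □(¬low_ink → ◇(¬active ∧ paused)) holds.
Positions where ¬low_ink holds: 1, 2, 4, 5.
Check ◇(¬active ∧ paused) at each: 1→ok, 2→ok, 4→ok, 5→ok.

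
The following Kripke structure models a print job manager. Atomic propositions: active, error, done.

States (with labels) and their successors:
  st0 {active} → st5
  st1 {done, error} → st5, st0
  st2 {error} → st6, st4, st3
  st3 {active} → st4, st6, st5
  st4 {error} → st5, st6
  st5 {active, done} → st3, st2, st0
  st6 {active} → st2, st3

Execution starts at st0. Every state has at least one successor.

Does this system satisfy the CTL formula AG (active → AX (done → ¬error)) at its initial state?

States satisfying active → AX (done → ¬error): {st0, st1, st2, st3, st4, st5, st6}.
States satisfying AG (active → AX (done → ¬error)): {st0, st1, st2, st3, st4, st5, st6}.
Every state reachable from st0 satisfies active → AX (done → ¬error).
st0 ∈ Sat(AG (active → AX (done → ¬error))).

Yes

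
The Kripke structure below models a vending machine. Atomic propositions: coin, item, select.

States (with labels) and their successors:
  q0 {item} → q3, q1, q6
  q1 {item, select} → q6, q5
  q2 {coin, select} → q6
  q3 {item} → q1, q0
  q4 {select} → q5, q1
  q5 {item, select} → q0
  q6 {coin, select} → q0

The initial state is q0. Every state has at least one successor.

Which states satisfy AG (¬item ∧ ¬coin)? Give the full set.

none

States satisfying ¬item ∧ ¬coin: {q4}.
States satisfying AG (¬item ∧ ¬coin): ∅.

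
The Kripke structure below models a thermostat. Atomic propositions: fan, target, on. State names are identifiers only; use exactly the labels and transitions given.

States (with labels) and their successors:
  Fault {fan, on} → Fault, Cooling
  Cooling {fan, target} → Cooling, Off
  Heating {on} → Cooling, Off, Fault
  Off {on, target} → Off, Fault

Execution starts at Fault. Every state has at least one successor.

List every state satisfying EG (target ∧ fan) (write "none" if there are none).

States satisfying target ∧ fan: {Cooling}.
States satisfying EG (target ∧ fan): {Cooling}.

{Cooling}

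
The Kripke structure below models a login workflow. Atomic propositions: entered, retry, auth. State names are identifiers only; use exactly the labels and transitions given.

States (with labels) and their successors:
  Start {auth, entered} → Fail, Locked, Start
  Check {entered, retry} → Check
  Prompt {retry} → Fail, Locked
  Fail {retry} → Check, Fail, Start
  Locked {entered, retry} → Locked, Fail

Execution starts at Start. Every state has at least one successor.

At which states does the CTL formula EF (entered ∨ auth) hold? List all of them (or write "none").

States satisfying entered ∨ auth: {Start, Check, Locked}.
States satisfying EF (entered ∨ auth): {Start, Check, Prompt, Fail, Locked}.

{Start, Check, Prompt, Fail, Locked}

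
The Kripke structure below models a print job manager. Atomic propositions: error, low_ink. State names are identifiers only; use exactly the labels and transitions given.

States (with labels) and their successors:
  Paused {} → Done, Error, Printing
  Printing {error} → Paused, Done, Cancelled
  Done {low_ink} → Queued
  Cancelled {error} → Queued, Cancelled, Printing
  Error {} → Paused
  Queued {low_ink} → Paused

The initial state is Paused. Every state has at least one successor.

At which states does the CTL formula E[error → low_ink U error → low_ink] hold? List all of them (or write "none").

States satisfying error → low_ink: {Paused, Done, Error, Queued}.
States satisfying E[error → low_ink U error → low_ink]: {Paused, Done, Error, Queued}.

{Paused, Done, Error, Queued}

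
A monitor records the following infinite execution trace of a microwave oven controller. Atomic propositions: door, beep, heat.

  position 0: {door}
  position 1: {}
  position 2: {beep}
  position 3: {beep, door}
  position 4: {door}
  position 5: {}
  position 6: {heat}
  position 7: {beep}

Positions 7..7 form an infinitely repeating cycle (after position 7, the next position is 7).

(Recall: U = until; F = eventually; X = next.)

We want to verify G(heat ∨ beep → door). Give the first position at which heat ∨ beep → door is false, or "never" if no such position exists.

Check heat ∨ beep → door at each position in order: 0 ✓, 1 ✓.
At position 2 the labels are {beep}, so heat ∨ beep → door is false there. This is the first violation.

2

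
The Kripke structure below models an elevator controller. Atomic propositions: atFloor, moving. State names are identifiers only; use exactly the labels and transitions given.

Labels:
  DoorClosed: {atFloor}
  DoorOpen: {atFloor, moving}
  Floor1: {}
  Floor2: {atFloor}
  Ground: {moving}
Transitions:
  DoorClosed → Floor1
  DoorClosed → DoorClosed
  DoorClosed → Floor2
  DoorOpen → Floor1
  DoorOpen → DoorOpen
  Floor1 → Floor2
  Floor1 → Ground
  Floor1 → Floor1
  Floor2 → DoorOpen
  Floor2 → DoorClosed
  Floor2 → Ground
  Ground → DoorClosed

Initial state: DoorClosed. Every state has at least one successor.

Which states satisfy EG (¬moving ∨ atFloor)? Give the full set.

States satisfying ¬moving ∨ atFloor: {DoorClosed, DoorOpen, Floor1, Floor2}.
States satisfying EG (¬moving ∨ atFloor): {DoorClosed, DoorOpen, Floor1, Floor2}.

{DoorClosed, DoorOpen, Floor1, Floor2}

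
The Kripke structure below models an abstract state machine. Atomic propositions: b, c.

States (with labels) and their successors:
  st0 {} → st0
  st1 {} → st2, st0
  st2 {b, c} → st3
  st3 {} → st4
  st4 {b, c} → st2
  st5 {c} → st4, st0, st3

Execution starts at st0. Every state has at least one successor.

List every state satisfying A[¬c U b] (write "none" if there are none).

States satisfying ¬c: {st0, st1, st3}.
States satisfying b: {st2, st4}.
States satisfying A[¬c U b]: {st2, st3, st4}.

{st2, st3, st4}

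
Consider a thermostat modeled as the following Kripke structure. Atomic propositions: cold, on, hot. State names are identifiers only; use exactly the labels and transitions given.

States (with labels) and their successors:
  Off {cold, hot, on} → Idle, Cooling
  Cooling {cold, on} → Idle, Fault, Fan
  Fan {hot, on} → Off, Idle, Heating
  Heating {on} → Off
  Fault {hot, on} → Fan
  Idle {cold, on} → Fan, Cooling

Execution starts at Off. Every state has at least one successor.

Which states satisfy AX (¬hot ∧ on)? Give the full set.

{Off}

States satisfying ¬hot ∧ on: {Cooling, Heating, Idle}.
States satisfying AX (¬hot ∧ on): {Off}.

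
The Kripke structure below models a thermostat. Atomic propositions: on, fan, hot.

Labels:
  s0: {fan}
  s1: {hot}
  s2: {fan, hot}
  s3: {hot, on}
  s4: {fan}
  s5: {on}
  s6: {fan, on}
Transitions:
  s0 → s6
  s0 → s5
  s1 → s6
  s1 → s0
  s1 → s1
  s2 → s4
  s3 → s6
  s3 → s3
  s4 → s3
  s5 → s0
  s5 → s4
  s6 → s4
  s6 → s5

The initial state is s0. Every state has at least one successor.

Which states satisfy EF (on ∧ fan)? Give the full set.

States satisfying on ∧ fan: {s6}.
States satisfying EF (on ∧ fan): {s0, s1, s2, s3, s4, s5, s6}.

{s0, s1, s2, s3, s4, s5, s6}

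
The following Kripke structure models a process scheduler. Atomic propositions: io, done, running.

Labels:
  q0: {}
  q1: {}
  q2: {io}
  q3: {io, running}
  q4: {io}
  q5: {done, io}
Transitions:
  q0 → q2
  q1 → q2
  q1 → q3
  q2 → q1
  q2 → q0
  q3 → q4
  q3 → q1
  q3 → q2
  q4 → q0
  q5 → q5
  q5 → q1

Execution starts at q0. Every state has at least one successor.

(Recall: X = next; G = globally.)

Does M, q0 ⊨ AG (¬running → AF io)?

States satisfying ¬running → AF io: {q0, q1, q2, q3, q4, q5}.
States satisfying AG (¬running → AF io): {q0, q1, q2, q3, q4, q5}.
Every state reachable from q0 satisfies ¬running → AF io.
q0 ∈ Sat(AG (¬running → AF io)).

Yes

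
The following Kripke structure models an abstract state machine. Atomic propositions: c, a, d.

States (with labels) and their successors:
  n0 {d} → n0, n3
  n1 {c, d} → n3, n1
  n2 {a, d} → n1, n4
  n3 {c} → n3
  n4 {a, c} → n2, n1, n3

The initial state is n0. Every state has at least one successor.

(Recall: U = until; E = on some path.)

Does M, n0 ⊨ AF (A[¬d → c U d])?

States satisfying A[¬d → c U d]: {n0, n1, n2}.
States satisfying AF (A[¬d → c U d]): {n0, n1, n2}.
n0 ∈ Sat(AF (A[¬d → c U d])).

Holds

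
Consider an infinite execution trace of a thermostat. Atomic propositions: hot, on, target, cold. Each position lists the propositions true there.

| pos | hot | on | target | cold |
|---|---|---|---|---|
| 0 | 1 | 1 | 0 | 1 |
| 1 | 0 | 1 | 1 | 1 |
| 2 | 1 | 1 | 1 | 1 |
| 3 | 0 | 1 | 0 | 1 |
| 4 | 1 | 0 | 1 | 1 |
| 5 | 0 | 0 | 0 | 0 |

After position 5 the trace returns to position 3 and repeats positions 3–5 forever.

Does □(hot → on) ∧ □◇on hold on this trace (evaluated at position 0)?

Does not hold

hot → on must hold at every position from 0 onward. It fails at position 4, so □(hot → on) is false.
Positions where hot holds: 0, 2, 4.
Check on at each: 0→ok, 2→ok, 4→fails.
◇on holds at every position 0..5, and those are all positions ever visited, so □◇on holds.
At position 0: □(hot → on) is false; □◇on is true; so □(hot → on) ∧ □◇on is false.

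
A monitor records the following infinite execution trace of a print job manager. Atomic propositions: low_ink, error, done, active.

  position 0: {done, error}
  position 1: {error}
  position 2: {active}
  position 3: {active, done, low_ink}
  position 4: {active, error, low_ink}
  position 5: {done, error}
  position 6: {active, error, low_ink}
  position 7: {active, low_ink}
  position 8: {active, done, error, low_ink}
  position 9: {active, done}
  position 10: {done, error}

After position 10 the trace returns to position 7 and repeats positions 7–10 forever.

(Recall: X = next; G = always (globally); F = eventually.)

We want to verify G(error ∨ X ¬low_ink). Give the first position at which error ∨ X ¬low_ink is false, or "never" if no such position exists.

2

Check error ∨ X ¬low_ink at each position in order: 0 ✓, 1 ✓.
At position 2 the labels are {active} and the next position 3 has {active, done, low_ink}, so error ∨ X ¬low_ink is false there. This is the first violation.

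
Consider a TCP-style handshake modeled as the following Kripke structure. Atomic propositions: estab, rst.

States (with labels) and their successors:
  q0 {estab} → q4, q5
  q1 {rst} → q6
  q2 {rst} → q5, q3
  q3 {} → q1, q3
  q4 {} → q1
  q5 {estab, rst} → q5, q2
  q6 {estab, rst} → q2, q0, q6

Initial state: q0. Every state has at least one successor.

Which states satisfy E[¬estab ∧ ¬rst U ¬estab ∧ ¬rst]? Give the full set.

States satisfying ¬estab ∧ ¬rst: {q3, q4}.
States satisfying E[¬estab ∧ ¬rst U ¬estab ∧ ¬rst]: {q3, q4}.

{q3, q4}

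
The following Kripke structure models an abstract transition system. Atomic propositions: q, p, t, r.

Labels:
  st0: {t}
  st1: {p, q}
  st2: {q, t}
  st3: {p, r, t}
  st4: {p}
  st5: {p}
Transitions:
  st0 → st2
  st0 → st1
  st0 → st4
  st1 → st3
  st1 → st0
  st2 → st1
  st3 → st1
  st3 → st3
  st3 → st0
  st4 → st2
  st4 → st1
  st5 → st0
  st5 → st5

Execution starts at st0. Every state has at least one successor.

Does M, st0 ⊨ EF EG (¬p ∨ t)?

Yes

States satisfying EG (¬p ∨ t): {st3}.
States satisfying EF EG (¬p ∨ t): {st0, st1, st2, st3, st4, st5}.
Some path from st0 reaches a state where EG (¬p ∨ t) holds.
st0 ∈ Sat(EF EG (¬p ∨ t)).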